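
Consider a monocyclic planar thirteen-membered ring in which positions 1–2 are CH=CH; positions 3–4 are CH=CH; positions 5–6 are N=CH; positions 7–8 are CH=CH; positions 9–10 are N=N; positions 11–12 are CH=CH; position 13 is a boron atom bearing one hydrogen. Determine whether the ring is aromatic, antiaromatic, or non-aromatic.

Check conjugation: each doubly-bonded ring atom is sp² with one p-orbital electron; each sp² =N– keeps its lone pair in-plane and puts one electron into the π system; the boron has an empty p orbital — every position has a p orbital, so the cyclic π system is continuous.
Tallying contributions gives 6 × 2 = 12 from the double-bond units + 0 from the BH atom = 12.
A 4n π count (12, n = 3) in a planar conjugated ring means antiaromatic.

Antiaromatic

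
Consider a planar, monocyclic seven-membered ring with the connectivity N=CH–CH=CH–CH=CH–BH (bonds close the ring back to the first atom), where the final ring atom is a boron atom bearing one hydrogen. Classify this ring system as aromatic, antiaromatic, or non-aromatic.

Aromatic

Check conjugation: every atom in a ring double bond is sp² and brings one electron to the p orbital; the doubly-bonded nitrogens are pyridine-type — their lone pairs lie in the ring plane, leaving one electron in the p orbital; the boron has an empty p orbital — every position has a p orbital, so the cyclic π system is continuous.
Adding the contributions, 3 × 2 = 6 from the double-bond units + 0 from the BH atom = 6.
6 = 4(1) + 2, which satisfies Hückel's 4n+2 rule.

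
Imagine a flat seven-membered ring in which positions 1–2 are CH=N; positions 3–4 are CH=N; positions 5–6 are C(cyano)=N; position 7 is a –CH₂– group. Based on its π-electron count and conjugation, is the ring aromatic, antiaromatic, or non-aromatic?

At the CH2 position, the tetrahedral CH₂ carbon is sp³ and has no p orbital in the ring π system; the ring's p-orbital overlap is broken there.
Hückel's rule only applies to fully conjugated rings, so this one is simply non-aromatic.

Non-aromatic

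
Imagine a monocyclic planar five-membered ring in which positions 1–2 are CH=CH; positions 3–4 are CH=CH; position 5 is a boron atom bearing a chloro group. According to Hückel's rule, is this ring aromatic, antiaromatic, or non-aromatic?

Antiaromatic

The p orbitals form a continuous loop: every atom in a ring double bond is sp² and brings one electron to the p orbital; the boron has an empty p orbital. The ring is fully conjugated.
Adding the contributions, 2 × 2 = 4 from the double-bond units + 0 from the B(chloro) atom = 4.
4 is a 4n count (n = 1), so the planar conjugated ring is antiaromatic.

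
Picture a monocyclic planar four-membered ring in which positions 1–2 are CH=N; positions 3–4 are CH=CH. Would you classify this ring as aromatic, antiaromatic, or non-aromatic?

Antiaromatic

Check conjugation: every atom in a ring double bond is sp² and brings one electron to the p orbital; the doubly-bonded nitrogens are pyridine-type — their lone pairs lie in the ring plane, leaving one electron in the p orbital — every position has a p orbital, so the cyclic π system is continuous.
Tallying contributions gives 2 × 2 = 4 from the 2 double-bond units.
4 = 4(1); a planar, fully conjugated 4n system is antiaromatic.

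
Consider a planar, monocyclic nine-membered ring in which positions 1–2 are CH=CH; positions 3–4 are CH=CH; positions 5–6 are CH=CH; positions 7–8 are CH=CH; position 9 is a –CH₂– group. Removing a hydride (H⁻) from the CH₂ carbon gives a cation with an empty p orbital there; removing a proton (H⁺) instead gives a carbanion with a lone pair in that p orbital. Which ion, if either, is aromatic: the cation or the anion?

The anion

Both ions have a continuous loop of p orbitals — each ring atom is sp².
Cation: 4 × 2 + 0 = 8 π electrons → 4(2), antiaromatic.
Anion: 4 × 2 + 2 = 10 π electrons → 4(2)+2, aromatic.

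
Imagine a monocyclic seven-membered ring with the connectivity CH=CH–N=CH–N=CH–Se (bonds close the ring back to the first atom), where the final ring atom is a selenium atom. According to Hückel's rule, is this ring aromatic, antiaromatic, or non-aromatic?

Every ring atom contributes a p orbital perpendicular to the ring (each doubly-bonded ring atom is sp² with one p-orbital electron; each sp² =N– keeps its lone pair in-plane and puts one electron into the π system; the selenium donates one lone pair from its p orbital), so the π system is cyclic and fully conjugated.
Adding the contributions, 3 × 2 = 6 from the double-bond units + 2 from the Se atom = 8.
With 8 = 4·2 π electrons, Hückel's rule classifies the planar ring as antiaromatic.

Antiaromatic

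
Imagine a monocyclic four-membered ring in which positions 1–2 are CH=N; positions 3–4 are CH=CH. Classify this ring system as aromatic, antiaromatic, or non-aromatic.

All ring atoms are sp² and supply a p orbital to the ring (the double-bond atoms are sp², each contributing one p electron; the doubly-bonded nitrogens are pyridine-type — their lone pairs lie in the ring plane, leaving one electron in the p orbital); the conjugation is uninterrupted.
Counting π electrons: 2 × 2 = 4 from the 2 double-bond units.
With 4 = 4·1 π electrons, Hückel's rule classifies the planar ring as antiaromatic.

Antiaromatic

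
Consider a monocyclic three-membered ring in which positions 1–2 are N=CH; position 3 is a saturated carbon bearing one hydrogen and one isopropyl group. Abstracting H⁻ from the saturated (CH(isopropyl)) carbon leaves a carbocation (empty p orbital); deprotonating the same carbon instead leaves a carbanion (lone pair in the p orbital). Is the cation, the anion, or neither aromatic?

Once that carbon is sp², every ring atom has a p orbital and both ions are fully conjugated.
Cation: 1 × 2 + 0 = 2 π electrons → 4(0)+2, aromatic.
Anion: 1 × 2 + 2 = 4 π electrons → 4(1), antiaromatic.

The cation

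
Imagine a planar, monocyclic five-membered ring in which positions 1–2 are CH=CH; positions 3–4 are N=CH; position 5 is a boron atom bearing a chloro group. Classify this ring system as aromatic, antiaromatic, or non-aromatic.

The p orbitals form a continuous loop: every atom in a ring double bond is sp² and brings one electron to the p orbital; each sp² =N– keeps its lone pair in-plane and puts one electron into the π system; the boron has an empty p orbital. The ring is fully conjugated.
π-electron count: 2 × 2 = 4 from the double-bond units + 0 from the B(chloro) atom = 4.
A 4n π count (4, n = 1) in a planar conjugated ring means antiaromatic.

Antiaromatic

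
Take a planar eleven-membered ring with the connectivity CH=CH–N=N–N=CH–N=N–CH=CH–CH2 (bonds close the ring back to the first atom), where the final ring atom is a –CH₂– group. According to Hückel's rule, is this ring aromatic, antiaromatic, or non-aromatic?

Non-aromatic

Because the tetrahedral CH₂ carbon is sp³ and has no p orbital in the ring π system at the CH2 position, the π system cannot extend all the way around the ring.
Broken conjugation rules out both aromaticity and antiaromaticity.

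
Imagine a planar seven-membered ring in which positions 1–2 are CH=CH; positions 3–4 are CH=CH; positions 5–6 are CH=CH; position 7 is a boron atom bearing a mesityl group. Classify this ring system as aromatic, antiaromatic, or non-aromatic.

Aromatic

Check conjugation: each doubly-bonded ring atom is sp² with one p-orbital electron; the boron has an empty p orbital — every position has a p orbital, so the cyclic π system is continuous.
Counting π electrons: 3 × 2 = 6 from the double-bond units + 0 from the B(mesityl) atom = 6.
6 = 4(1) + 2, which satisfies Hückel's 4n+2 rule.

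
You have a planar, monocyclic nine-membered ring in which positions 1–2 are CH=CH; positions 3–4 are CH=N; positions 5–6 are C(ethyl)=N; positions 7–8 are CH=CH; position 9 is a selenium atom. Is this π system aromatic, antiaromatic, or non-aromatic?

Aromatic

Every ring atom contributes a p orbital perpendicular to the ring (the double-bond atoms are sp², each contributing one p electron; each =N– nitrogen is pyridine-type (lone pair in the sp² plane, one electron in the p orbital); the selenium donates one lone pair from its p orbital), so the π system is cyclic and fully conjugated.
Tallying contributions gives 4 × 2 = 8 from the double-bond units + 2 from the Se atom = 10.
That gives a 4n+2 count (10, n = 2).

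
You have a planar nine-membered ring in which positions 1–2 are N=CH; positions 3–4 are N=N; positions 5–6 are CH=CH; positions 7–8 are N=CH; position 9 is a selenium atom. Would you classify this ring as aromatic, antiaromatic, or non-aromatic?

Aromatic

Check conjugation: every atom in a ring double bond is sp² and brings one electron to the p orbital; the doubly-bonded nitrogens are pyridine-type — their lone pairs lie in the ring plane, leaving one electron in the p orbital; the selenium donates one lone pair from its p orbital — every position has a p orbital, so the cyclic π system is continuous.
π-electron count: 4 × 2 = 8 from the double-bond units + 2 from the Se atom = 10.
That gives a 4n+2 count (10, n = 2).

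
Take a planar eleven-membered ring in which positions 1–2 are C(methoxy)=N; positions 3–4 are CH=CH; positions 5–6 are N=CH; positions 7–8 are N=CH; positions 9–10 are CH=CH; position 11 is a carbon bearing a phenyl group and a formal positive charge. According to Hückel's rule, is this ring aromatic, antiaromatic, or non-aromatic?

All ring atoms are sp² and supply a p orbital to the ring (each doubly-bonded ring atom is sp² with one p-orbital electron; each =N– nitrogen is pyridine-type (lone pair in the sp² plane, one electron in the p orbital); the carbocation has an empty p orbital); the conjugation is uninterrupted.
Adding the contributions, 5 × 2 = 10 from the double-bond units + 0 from the C(phenyl)(+) atom = 10.
With 10 π electrons (n = 2), the Hückel 4n+2 condition holds.

Aromatic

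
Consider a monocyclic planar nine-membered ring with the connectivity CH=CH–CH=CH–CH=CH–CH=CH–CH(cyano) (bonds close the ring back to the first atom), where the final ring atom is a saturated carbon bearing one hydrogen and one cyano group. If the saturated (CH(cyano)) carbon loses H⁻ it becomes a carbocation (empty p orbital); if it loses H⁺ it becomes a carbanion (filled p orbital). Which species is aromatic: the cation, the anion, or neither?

In both ions every ring atom is sp² and contributes a p orbital, so both rings are fully conjugated.
Cation: 4 × 2 + 0 = 8 π electrons → 4(2), antiaromatic.
Anion: 4 × 2 + 2 = 10 π electrons → 4(2)+2, aromatic.

The anion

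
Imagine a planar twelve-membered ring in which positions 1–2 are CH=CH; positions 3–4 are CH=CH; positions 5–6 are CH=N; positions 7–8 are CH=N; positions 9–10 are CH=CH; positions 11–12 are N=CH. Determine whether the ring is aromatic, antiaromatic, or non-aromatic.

Antiaromatic

All ring atoms are sp² and supply a p orbital to the ring (every atom in a ring double bond is sp² and brings one electron to the p orbital; each sp² =N– keeps its lone pair in-plane and puts one electron into the π system); the conjugation is uninterrupted.
Adding the contributions, 6 × 2 = 12 from the 6 double-bond units.
With 12 = 4·3 π electrons, Hückel's rule classifies the planar ring as antiaromatic.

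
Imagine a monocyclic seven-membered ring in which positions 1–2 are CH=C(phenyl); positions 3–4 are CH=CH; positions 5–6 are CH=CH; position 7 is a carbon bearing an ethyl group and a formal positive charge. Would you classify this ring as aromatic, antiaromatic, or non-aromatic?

Every ring atom contributes a p orbital perpendicular to the ring (the double-bond atoms are sp², each contributing one p electron; the carbocation has an empty p orbital), so the π system is cyclic and fully conjugated.
Tallying contributions gives 3 × 2 = 6 from the double-bond units + 0 from the C(ethyl)(+) atom = 6.
With 6 π electrons (n = 1), the Hückel 4n+2 condition holds.

Aromatic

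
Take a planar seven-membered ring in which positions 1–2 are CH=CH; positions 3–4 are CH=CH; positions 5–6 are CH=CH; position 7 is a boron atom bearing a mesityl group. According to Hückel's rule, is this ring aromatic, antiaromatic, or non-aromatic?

Every ring atom contributes a p orbital perpendicular to the ring (each doubly-bonded ring atom is sp² with one p-orbital electron; the boron has an empty p orbital), so the π system is cyclic and fully conjugated.
Adding the contributions, 3 × 2 = 6 from the double-bond units + 0 from the B(mesityl) atom = 6.
With 6 π electrons (n = 1), the Hückel 4n+2 condition holds.

Aromatic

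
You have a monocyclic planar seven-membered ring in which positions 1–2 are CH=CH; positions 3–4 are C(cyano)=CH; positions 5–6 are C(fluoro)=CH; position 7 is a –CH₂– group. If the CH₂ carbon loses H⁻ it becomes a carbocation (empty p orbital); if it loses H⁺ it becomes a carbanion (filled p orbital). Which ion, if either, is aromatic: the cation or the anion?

Once that carbon is sp², every ring atom has a p orbital and both ions are fully conjugated.
Cation: 3 × 2 + 0 = 6 π electrons → 4(1)+2, aromatic.
Anion: 3 × 2 + 2 = 8 π electrons → 4(2), antiaromatic.

The cation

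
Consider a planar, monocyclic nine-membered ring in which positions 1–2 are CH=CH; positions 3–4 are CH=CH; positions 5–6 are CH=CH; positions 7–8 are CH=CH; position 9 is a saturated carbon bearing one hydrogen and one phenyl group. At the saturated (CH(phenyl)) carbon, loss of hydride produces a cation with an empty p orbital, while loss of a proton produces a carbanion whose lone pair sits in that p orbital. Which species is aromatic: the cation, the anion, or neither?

Once that carbon is sp², every ring atom has a p orbital and both ions are fully conjugated.
Cation: 4 × 2 + 0 = 8 π electrons → 4(2), antiaromatic.
Anion: 4 × 2 + 2 = 10 π electrons → 4(2)+2, aromatic.

The anion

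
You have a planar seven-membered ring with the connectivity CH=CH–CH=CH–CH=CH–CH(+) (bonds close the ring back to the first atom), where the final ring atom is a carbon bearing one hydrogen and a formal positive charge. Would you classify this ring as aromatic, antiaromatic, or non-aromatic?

Every ring atom contributes a p orbital perpendicular to the ring (every atom in a ring double bond is sp² and brings one electron to the p orbital; the carbocation has an empty p orbital), so the π system is cyclic and fully conjugated.
π-electron count: 3 × 2 = 6 from the double-bond units + 0 from the CH(+) atom = 6.
6 = 4(1) + 2, which satisfies Hückel's 4n+2 rule.
(The species described is the tropylium cation.)

Aromatic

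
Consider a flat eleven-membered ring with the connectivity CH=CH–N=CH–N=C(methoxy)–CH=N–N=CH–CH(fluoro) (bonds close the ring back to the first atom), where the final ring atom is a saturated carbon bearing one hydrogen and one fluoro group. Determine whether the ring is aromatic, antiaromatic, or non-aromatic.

The CH(fluoro) carbon is saturated: that saturated carbon is sp³ and has no p orbital in the ring π system. Conjugation is not continuous around the ring.
Without a continuous loop of overlapping p orbitals the Hückel electron count never comes into play.

Non-aromatic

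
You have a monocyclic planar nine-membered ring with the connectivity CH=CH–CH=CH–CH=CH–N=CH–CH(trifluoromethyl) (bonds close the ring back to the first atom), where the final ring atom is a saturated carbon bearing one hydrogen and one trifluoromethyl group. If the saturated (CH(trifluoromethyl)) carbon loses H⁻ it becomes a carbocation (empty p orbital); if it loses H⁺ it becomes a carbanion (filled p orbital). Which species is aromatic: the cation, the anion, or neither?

Both ions have a continuous loop of p orbitals — each ring atom is sp².
Cation: 4 × 2 + 0 = 8 π electrons → 4(2), antiaromatic.
Anion: 4 × 2 + 2 = 10 π electrons → 4(2)+2, aromatic.

The anion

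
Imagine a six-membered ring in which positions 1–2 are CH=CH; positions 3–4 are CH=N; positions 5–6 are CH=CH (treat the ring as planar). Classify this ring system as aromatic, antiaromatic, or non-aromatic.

Check conjugation: each doubly-bonded ring atom is sp² with one p-orbital electron; each sp² =N– keeps its lone pair in-plane and puts one electron into the π system — every position has a p orbital, so the cyclic π system is continuous.
Tallying contributions gives 3 × 2 = 6 from the 3 double-bond units.
Since 6 = 4·1 + 2, the ring meets the 4n+2 criterion.

Aromatic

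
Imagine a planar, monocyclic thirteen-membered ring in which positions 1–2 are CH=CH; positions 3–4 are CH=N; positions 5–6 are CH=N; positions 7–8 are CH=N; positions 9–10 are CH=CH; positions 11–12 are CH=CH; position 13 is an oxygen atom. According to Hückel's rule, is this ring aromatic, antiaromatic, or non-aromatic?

Every ring atom contributes a p orbital perpendicular to the ring (each doubly-bonded ring atom is sp² with one p-orbital electron; each =N– nitrogen is pyridine-type (lone pair in the sp² plane, one electron in the p orbital); the oxygen donates one lone pair from its p orbital), so the π system is cyclic and fully conjugated.
Tallying contributions gives 6 × 2 = 12 from the double-bond units + 2 from the O atom = 14.
With 14 π electrons (n = 3), the Hückel 4n+2 condition holds.

Aromatic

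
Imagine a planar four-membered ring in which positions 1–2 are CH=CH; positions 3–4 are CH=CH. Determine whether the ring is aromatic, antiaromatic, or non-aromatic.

Antiaromatic

All ring atoms are sp² and supply a p orbital to the ring (every atom in a ring double bond is sp² and brings one electron to the p orbital); the conjugation is uninterrupted.
π-electron count: 2 × 2 = 4 from the 2 double-bond units.
4 is a 4n count (n = 1), so the planar conjugated ring is antiaromatic.
(The species described is cyclobutadiene.)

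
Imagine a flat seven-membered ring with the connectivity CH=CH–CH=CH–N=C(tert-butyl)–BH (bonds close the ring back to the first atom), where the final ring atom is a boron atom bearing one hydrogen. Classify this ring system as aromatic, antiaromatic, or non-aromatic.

The p orbitals form a continuous loop: the double-bond atoms are sp², each contributing one p electron; each =N– nitrogen is pyridine-type (lone pair in the sp² plane, one electron in the p orbital); the boron has an empty p orbital. The ring is fully conjugated.
Tallying contributions gives 3 × 2 = 6 from the double-bond units + 0 from the BH atom = 6.
That gives a 4n+2 count (6, n = 1).

Aromatic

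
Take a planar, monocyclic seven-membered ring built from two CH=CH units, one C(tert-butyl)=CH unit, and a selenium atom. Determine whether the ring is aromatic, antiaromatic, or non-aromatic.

Antiaromatic

The p orbitals form a continuous loop: each doubly-bonded ring atom is sp² with one p-orbital electron; the selenium donates one lone pair from its p orbital. The ring is fully conjugated.
π-electron count: 3 × 2 = 6 from the double-bond units + 2 from the Se atom = 8.
8 = 4(2); a planar, fully conjugated 4n system is antiaromatic.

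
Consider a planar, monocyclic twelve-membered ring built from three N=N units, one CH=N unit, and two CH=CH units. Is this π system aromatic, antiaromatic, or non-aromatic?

Check conjugation: each doubly-bonded ring atom is sp² with one p-orbital electron; the doubly-bonded nitrogens are pyridine-type — their lone pairs lie in the ring plane, leaving one electron in the p orbital — every position has a p orbital, so the cyclic π system is continuous.
Counting π electrons: 6 × 2 = 12 from the 6 double-bond units.
A 4n π count (12, n = 3) in a planar conjugated ring means antiaromatic.

Antiaromatic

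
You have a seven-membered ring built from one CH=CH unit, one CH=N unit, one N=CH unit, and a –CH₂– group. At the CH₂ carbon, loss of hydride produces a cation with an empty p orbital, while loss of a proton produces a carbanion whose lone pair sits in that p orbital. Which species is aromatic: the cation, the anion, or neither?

The cation

In both ions every ring atom is sp² and contributes a p orbital, so both rings are fully conjugated.
Cation: 3 × 2 + 0 = 6 π electrons → 4(1)+2, aromatic.
Anion: 3 × 2 + 2 = 8 π electrons → 4(2), antiaromatic.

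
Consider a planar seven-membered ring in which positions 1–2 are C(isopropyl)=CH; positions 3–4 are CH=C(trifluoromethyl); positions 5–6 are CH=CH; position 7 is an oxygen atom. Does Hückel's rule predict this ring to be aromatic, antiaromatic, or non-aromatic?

Check conjugation: every atom in a ring double bond is sp² and brings one electron to the p orbital; the oxygen donates one lone pair from its p orbital — every position has a p orbital, so the cyclic π system is continuous.
Adding the contributions, 3 × 2 = 6 from the double-bond units + 2 from the O atom = 8.
With 8 = 4·2 π electrons, Hückel's rule classifies the planar ring as antiaromatic.

Antiaromatic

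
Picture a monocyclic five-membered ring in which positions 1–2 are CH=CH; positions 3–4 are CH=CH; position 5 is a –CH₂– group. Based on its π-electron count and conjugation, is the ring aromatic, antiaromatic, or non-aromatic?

Non-aromatic

The CH2 carbon is saturated: the tetrahedral CH₂ carbon is sp³ and has no p orbital in the ring π system. Conjugation is not continuous around the ring.
Without a continuous loop of overlapping p orbitals the Hückel electron count never comes into play.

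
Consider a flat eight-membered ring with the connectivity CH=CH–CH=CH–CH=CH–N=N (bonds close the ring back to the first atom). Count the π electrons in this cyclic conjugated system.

8

Check conjugation: the double-bond atoms are sp², each contributing one p electron; each =N– nitrogen is pyridine-type (lone pair in the sp² plane, one electron in the p orbital) — every position has a p orbital, so the cyclic π system is continuous.
Tallying contributions gives 4 × 2 = 8 from the 4 double-bond units.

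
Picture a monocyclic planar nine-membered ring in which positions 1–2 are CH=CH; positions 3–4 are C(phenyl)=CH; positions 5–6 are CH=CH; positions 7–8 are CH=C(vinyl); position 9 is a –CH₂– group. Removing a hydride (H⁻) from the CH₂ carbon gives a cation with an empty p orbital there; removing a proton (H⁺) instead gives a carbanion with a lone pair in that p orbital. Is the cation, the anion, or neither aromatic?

The anion

Both ions have a continuous loop of p orbitals — each ring atom is sp².
Cation: 4 × 2 + 0 = 8 π electrons → 4(2), antiaromatic.
Anion: 4 × 2 + 2 = 10 π electrons → 4(2)+2, aromatic.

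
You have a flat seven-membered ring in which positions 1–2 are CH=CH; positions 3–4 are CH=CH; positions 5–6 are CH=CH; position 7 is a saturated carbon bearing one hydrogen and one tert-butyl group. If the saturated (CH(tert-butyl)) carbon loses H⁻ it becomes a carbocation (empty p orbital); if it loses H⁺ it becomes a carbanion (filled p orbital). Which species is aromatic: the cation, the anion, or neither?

The cation

Once that carbon is sp², every ring atom has a p orbital and both ions are fully conjugated.
Cation: 3 × 2 + 0 = 6 π electrons → 4(1)+2, aromatic.
Anion: 3 × 2 + 2 = 8 π electrons → 4(2), antiaromatic.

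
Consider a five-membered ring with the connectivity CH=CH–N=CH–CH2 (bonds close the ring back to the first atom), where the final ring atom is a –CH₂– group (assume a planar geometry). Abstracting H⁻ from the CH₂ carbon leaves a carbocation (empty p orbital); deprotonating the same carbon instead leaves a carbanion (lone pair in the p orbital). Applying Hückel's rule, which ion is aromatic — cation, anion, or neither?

Both ions have a continuous loop of p orbitals — each ring atom is sp².
Cation: 2 × 2 + 0 = 4 π electrons → 4(1), antiaromatic.
Anion: 2 × 2 + 2 = 6 π electrons → 4(1)+2, aromatic.

The anion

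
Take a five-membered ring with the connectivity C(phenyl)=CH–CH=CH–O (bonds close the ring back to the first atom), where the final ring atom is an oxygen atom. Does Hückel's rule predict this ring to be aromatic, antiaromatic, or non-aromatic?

Every ring atom contributes a p orbital perpendicular to the ring (every atom in a ring double bond is sp² and brings one electron to the p orbital; the oxygen donates one lone pair from its p orbital), so the π system is cyclic and fully conjugated.
π-electron count: 2 × 2 = 4 from the double-bond units + 2 from the O atom = 6.
6 = 4(1) + 2, which satisfies Hückel's 4n+2 rule.

Aromatic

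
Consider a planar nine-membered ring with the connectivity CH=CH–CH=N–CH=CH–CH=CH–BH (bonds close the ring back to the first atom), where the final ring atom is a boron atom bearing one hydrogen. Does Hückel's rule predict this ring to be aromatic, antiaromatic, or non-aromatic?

All ring atoms are sp² and supply a p orbital to the ring (the double-bond atoms are sp², each contributing one p electron; each =N– nitrogen is pyridine-type (lone pair in the sp² plane, one electron in the p orbital); the boron has an empty p orbital); the conjugation is uninterrupted.
Counting π electrons: 4 × 2 = 8 from the double-bond units + 0 from the BH atom = 8.
With 8 = 4·2 π electrons, Hückel's rule classifies the planar ring as antiaromatic.

Antiaromatic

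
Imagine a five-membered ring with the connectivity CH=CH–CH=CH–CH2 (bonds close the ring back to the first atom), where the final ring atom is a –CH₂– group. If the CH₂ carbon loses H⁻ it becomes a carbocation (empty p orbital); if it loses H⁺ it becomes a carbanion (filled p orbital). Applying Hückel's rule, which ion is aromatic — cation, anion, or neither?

Both ions have a continuous loop of p orbitals — each ring atom is sp².
Cation: 2 × 2 + 0 = 4 π electrons → 4(1), antiaromatic.
Anion: 2 × 2 + 2 = 6 π electrons → 4(1)+2, aromatic.

The anion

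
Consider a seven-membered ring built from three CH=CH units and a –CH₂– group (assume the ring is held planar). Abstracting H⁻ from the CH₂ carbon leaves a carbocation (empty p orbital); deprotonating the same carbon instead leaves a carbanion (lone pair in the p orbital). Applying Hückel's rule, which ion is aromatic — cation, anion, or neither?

The cation

Both ions have a continuous loop of p orbitals — each ring atom is sp².
Cation: 3 × 2 + 0 = 6 π electrons → 4(1)+2, aromatic.
Anion: 3 × 2 + 2 = 8 π electrons → 4(2), antiaromatic.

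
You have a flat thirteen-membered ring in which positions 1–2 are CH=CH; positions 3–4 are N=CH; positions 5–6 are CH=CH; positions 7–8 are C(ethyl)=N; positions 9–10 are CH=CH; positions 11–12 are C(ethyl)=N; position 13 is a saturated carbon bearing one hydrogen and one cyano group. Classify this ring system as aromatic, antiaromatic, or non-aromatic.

Non-aromatic

The CH(cyano) position has four σ bonds — that saturated carbon is sp³ and has no p orbital in the ring π system — so the cyclic conjugation is interrupted.
Broken conjugation rules out both aromaticity and antiaromaticity.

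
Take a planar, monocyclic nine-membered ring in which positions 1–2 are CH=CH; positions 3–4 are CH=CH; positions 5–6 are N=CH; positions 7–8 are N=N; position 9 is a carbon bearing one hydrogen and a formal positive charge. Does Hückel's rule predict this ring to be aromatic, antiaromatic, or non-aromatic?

The p orbitals form a continuous loop: every atom in a ring double bond is sp² and brings one electron to the p orbital; each =N– nitrogen is pyridine-type (lone pair in the sp² plane, one electron in the p orbital); the carbocation has an empty p orbital. The ring is fully conjugated.
Counting π electrons: 4 × 2 = 8 from the double-bond units + 0 from the CH(+) atom = 8.
A 4n π count (8, n = 2) in a planar conjugated ring means antiaromatic.

Antiaromatic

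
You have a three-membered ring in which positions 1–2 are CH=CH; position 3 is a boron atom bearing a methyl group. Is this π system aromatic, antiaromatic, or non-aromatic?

All ring atoms are sp² and supply a p orbital to the ring (each doubly-bonded ring atom is sp² with one p-orbital electron; the boron has an empty p orbital); the conjugation is uninterrupted.
π-electron count: 1 × 2 = 2 from the double-bond unit + 0 from the B(methyl) atom = 2.
Since 2 = 4·0 + 2, the ring meets the 4n+2 criterion.

Aromatic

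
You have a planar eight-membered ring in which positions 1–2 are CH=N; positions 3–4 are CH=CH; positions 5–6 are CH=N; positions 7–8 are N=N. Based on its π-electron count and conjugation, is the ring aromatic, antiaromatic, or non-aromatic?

Antiaromatic

Check conjugation: each doubly-bonded ring atom is sp² with one p-orbital electron; the doubly-bonded nitrogens are pyridine-type — their lone pairs lie in the ring plane, leaving one electron in the p orbital — every position has a p orbital, so the cyclic π system is continuous.
Adding the contributions, 4 × 2 = 8 from the 4 double-bond units.
A 4n π count (8, n = 2) in a planar conjugated ring means antiaromatic.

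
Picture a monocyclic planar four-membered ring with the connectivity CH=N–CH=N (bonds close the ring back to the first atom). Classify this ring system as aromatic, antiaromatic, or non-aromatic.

Every ring atom contributes a p orbital perpendicular to the ring (each doubly-bonded ring atom is sp² with one p-orbital electron; the doubly-bonded nitrogens are pyridine-type — their lone pairs lie in the ring plane, leaving one electron in the p orbital), so the π system is cyclic and fully conjugated.
Counting π electrons: 2 × 2 = 4 from the 2 double-bond units.
4 = 4(1); a planar, fully conjugated 4n system is antiaromatic.

Antiaromatic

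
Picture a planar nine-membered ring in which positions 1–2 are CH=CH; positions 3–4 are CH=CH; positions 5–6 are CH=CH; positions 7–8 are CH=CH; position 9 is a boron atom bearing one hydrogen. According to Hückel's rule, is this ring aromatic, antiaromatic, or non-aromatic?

All ring atoms are sp² and supply a p orbital to the ring (every atom in a ring double bond is sp² and brings one electron to the p orbital; the boron has an empty p orbital); the conjugation is uninterrupted.
π-electron count: 4 × 2 = 8 from the double-bond units + 0 from the BH atom = 8.
8 = 4(2); a planar, fully conjugated 4n system is antiaromatic.

Antiaromatic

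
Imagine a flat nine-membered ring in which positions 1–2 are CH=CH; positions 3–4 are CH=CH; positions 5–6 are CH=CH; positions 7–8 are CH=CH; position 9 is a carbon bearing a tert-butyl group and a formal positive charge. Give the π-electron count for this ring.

8

Check conjugation: the double-bond atoms are sp², each contributing one p electron; the carbocation has an empty p orbital — every position has a p orbital, so the cyclic π system is continuous.
Adding the contributions, 4 × 2 = 8 from the double-bond units + 0 from the C(tert-butyl)(+) atom = 8.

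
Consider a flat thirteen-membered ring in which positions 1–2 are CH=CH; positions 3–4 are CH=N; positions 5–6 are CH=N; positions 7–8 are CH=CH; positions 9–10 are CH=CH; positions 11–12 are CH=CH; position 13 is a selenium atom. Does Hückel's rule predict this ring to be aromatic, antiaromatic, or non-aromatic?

Every ring atom contributes a p orbital perpendicular to the ring (every atom in a ring double bond is sp² and brings one electron to the p orbital; each sp² =N– keeps its lone pair in-plane and puts one electron into the π system; the selenium donates one lone pair from its p orbital), so the π system is cyclic and fully conjugated.
Adding the contributions, 6 × 2 = 12 from the double-bond units + 2 from the Se atom = 14.
With 14 π electrons (n = 3), the Hückel 4n+2 condition holds.

Aromatic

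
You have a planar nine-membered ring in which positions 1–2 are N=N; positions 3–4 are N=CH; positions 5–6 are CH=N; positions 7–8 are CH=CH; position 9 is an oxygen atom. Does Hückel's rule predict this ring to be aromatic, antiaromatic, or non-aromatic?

Aromatic

All ring atoms are sp² and supply a p orbital to the ring (each doubly-bonded ring atom is sp² with one p-orbital electron; the doubly-bonded nitrogens are pyridine-type — their lone pairs lie in the ring plane, leaving one electron in the p orbital; the oxygen donates one lone pair from its p orbital); the conjugation is uninterrupted.
Counting π electrons: 4 × 2 = 8 from the double-bond units + 2 from the O atom = 10.
With 10 π electrons (n = 2), the Hückel 4n+2 condition holds.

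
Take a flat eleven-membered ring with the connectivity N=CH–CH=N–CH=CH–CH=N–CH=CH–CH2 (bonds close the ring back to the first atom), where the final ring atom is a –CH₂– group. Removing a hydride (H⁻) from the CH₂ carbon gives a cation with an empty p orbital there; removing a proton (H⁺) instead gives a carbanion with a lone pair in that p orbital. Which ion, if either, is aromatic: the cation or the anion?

The cation

In both ions every ring atom is sp² and contributes a p orbital, so both rings are fully conjugated.
Cation: 5 × 2 + 0 = 10 π electrons → 4(2)+2, aromatic.
Anion: 5 × 2 + 2 = 12 π electrons → 4(3), antiaromatic.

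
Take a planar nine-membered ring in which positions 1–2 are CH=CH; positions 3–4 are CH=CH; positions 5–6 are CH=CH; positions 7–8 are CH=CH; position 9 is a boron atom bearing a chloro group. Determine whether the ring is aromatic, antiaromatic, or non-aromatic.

Check conjugation: each doubly-bonded ring atom is sp² with one p-orbital electron; the boron has an empty p orbital — every position has a p orbital, so the cyclic π system is continuous.
Adding the contributions, 4 × 2 = 8 from the double-bond units + 0 from the B(chloro) atom = 8.
A 4n π count (8, n = 2) in a planar conjugated ring means antiaromatic.

Antiaromatic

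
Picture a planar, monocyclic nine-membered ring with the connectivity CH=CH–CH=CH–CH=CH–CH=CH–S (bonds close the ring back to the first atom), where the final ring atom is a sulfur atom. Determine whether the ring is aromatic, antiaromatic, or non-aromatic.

Check conjugation: every atom in a ring double bond is sp² and brings one electron to the p orbital; the sulfur donates one lone pair from its p orbital — every position has a p orbital, so the cyclic π system is continuous.
Adding the contributions, 4 × 2 = 8 from the double-bond units + 2 from the S atom = 10.
That gives a 4n+2 count (10, n = 2).

Aromatic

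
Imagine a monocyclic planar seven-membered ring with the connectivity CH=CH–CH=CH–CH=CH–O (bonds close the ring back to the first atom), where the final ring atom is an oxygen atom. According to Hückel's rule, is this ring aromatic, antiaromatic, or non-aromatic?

Every ring atom contributes a p orbital perpendicular to the ring (each doubly-bonded ring atom is sp² with one p-orbital electron; the oxygen donates one lone pair from its p orbital), so the π system is cyclic and fully conjugated.
Adding the contributions, 3 × 2 = 6 from the double-bond units + 2 from the O atom = 8.
With 8 = 4·2 π electrons, Hückel's rule classifies the planar ring as antiaromatic.

Antiaromatic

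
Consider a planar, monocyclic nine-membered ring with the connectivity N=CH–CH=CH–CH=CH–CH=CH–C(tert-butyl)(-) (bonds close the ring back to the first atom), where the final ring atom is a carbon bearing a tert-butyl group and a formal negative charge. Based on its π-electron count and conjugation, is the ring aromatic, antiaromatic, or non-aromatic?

The p orbitals form a continuous loop: each doubly-bonded ring atom is sp² with one p-orbital electron; each =N– nitrogen is pyridine-type (lone pair in the sp² plane, one electron in the p orbital); the carbanion's lone pair occupies the p orbital. The ring is fully conjugated.
π-electron count: 4 × 2 = 8 from the double-bond units + 2 from the C(tert-butyl)(-) atom = 10.
With 10 π electrons (n = 2), the Hückel 4n+2 condition holds.

Aromatic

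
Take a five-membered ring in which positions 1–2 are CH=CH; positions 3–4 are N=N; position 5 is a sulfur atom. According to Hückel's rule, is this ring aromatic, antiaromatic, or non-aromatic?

Aromatic

Every ring atom contributes a p orbital perpendicular to the ring (the double-bond atoms are sp², each contributing one p electron; each =N– nitrogen is pyridine-type (lone pair in the sp² plane, one electron in the p orbital); the sulfur donates one lone pair from its p orbital), so the π system is cyclic and fully conjugated.
Counting π electrons: 2 × 2 = 4 from the double-bond units + 2 from the S atom = 6.
With 6 π electrons (n = 1), the Hückel 4n+2 condition holds.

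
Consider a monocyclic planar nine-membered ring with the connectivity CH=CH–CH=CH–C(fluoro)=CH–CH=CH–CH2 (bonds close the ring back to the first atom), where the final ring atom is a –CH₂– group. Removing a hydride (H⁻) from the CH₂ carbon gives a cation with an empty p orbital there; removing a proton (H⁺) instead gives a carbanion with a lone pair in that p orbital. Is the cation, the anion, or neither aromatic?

Both ions have a continuous loop of p orbitals — each ring atom is sp².
Cation: 4 × 2 + 0 = 8 π electrons → 4(2), antiaromatic.
Anion: 4 × 2 + 2 = 10 π electrons → 4(2)+2, aromatic.

The anion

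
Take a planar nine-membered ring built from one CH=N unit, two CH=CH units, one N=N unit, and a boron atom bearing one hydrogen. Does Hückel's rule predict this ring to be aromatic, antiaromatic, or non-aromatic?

All ring atoms are sp² and supply a p orbital to the ring (the double-bond atoms are sp², each contributing one p electron; each =N– nitrogen is pyridine-type (lone pair in the sp² plane, one electron in the p orbital); the boron has an empty p orbital); the conjugation is uninterrupted.
π-electron count: 4 × 2 = 8 from the double-bond units + 0 from the BH atom = 8.
8 is a 4n count (n = 2), so the planar conjugated ring is antiaromatic.

Antiaromatic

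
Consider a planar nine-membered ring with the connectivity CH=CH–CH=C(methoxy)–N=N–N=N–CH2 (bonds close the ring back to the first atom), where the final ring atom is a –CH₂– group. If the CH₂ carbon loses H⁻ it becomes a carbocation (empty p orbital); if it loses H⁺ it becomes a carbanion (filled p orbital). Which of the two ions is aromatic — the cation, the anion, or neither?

The anion

Once that carbon is sp², every ring atom has a p orbital and both ions are fully conjugated.
Cation: 4 × 2 + 0 = 8 π electrons → 4(2), antiaromatic.
Anion: 4 × 2 + 2 = 10 π electrons → 4(2)+2, aromatic.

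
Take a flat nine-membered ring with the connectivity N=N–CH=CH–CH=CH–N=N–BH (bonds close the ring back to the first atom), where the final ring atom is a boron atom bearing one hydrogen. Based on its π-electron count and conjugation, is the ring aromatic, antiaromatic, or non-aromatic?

Antiaromatic

Check conjugation: every atom in a ring double bond is sp² and brings one electron to the p orbital; each =N– nitrogen is pyridine-type (lone pair in the sp² plane, one electron in the p orbital); the boron has an empty p orbital — every position has a p orbital, so the cyclic π system is continuous.
Adding the contributions, 4 × 2 = 8 from the double-bond units + 0 from the BH atom = 8.
With 8 = 4·2 π electrons, Hückel's rule classifies the planar ring as antiaromatic.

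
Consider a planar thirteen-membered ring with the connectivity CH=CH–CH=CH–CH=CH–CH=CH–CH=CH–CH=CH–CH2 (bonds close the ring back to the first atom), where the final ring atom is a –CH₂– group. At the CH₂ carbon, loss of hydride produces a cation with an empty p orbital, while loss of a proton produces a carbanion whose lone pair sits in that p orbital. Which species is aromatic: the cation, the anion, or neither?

Once that carbon is sp², every ring atom has a p orbital and both ions are fully conjugated.
Cation: 6 × 2 + 0 = 12 π electrons → 4(3), antiaromatic.
Anion: 6 × 2 + 2 = 14 π electrons → 4(3)+2, aromatic.

The anion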